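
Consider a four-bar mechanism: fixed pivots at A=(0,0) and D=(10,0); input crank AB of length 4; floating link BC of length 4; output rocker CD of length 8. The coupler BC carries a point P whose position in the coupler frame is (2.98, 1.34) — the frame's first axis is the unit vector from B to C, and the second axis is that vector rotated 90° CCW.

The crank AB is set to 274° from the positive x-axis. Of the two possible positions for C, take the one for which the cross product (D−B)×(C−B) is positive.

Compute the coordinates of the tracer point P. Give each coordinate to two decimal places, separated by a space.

0.36 -0.72

A=(0,0), D=(10.00,0)
B = A + 4.00·(cos274°, sin274°) = (0.2790, -3.9903)
|BD| = 10.5081
circle(B,4.00) ∩ circle(D,8.00): a=2.9701, h=2.6793
  candidates: C₊=(2.0092,-0.3838) cross=28.154; C₋=(4.0440,-5.3410) cross=-28.154
  mode + wants cross > 0 → take C=(2.0092,-0.3838) (cross=28.154)
ex = (C−B)/|BC| = (0.4325,0.9016); ey = (-0.9016,0.4325)
P = B + 2.98·ex + 1.34·ey = (0.3599,-0.7238)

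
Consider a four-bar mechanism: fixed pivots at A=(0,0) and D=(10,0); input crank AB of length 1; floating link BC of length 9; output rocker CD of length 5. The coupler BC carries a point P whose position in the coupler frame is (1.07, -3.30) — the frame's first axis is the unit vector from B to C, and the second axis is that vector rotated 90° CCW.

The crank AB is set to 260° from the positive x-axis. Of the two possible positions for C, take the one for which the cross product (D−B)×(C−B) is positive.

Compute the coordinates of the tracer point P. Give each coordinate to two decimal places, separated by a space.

A=(0,0), D=(10.00,0)
B = A + 1.00·(cos260°, sin260°) = (-0.1736, -0.9848)
|BD| = 10.2212
circle(B,9.00) ∩ circle(D,5.00): a=7.8500, h=4.4020
  candidates: C₊=(7.2157,4.1530) cross=44.994; C₋=(8.0640,-4.6100) cross=-44.994
  mode + wants cross > 0 → take C=(7.2157,4.1530) (cross=44.994)
ex = (C−B)/|BC| = (0.8210,0.5709); ey = (-0.5709,0.8210)
P = B + 1.07·ex + -3.30·ey = (2.5887,-3.0834)

2.59 -3.08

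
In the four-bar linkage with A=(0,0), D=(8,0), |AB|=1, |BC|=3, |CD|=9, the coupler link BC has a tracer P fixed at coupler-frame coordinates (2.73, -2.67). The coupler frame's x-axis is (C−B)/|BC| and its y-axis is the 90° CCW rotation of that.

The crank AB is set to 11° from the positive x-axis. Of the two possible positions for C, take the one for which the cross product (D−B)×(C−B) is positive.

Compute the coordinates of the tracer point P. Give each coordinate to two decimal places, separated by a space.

A=(0,0), D=(8.00,0)
B = A + 1.00·(cos11°, sin11°) = (0.9816, 0.1908)
|BD| = 7.0210
circle(B,3.00) ∩ circle(D,9.00): a=-1.6170, h=2.5269
  candidates: C₊=(-0.5661,2.7607) cross=17.741; C₋=(-0.7035,-2.2912) cross=-17.741
  mode + wants cross > 0 → take C=(-0.5661,2.7607) (cross=17.741)
ex = (C−B)/|BC| = (-0.5159,0.8566); ey = (-0.8566,-0.5159)
P = B + 2.73·ex + -2.67·ey = (1.8604,3.9069)

1.86 3.91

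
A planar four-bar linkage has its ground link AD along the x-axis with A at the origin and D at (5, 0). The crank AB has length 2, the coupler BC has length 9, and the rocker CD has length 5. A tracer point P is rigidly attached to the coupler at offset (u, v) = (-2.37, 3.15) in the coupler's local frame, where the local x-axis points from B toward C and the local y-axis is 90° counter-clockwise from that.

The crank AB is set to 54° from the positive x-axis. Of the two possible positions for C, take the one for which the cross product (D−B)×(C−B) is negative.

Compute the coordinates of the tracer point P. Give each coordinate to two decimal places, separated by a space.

A=(0,0), D=(5.00,0)
B = A + 2.00·(cos54°, sin54°) = (1.1756, 1.6180)
|BD| = 4.1526
circle(B,9.00) ∩ circle(D,5.00): a=8.8190, h=1.7957
  candidates: C₊=(9.9973,-0.1644) cross=7.457; C₋=(8.5979,-3.4720) cross=-7.457
  mode - wants cross < 0 → take C=(8.5979,-3.4720) (cross=-7.457)
ex = (C−B)/|BC| = (0.8247,-0.5656); ey = (0.5656,0.8247)
P = B + -2.37·ex + 3.15·ey = (1.0025,5.5562)

1.00 5.56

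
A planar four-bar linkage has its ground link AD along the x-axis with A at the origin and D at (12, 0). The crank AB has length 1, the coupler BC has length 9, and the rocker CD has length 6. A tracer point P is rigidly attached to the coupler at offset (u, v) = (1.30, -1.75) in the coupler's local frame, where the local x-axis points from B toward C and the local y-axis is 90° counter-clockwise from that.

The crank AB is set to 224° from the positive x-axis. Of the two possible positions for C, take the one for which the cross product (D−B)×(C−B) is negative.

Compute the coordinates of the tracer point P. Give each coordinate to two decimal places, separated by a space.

A=(0,0), D=(12.00,0)
B = A + 1.00·(cos224°, sin224°) = (-0.7193, -0.6947)
|BD| = 12.7383
circle(B,9.00) ∩ circle(D,6.00): a=8.1355, h=3.8489
  candidates: C₊=(7.1941,3.5922) cross=49.028; C₋=(7.6139,-4.0942) cross=-49.028
  mode - wants cross < 0 → take C=(7.6139,-4.0942) (cross=-49.028)
ex = (C−B)/|BC| = (0.9259,-0.3777); ey = (0.3777,0.9259)
P = B + 1.30·ex + -1.75·ey = (-0.1767,-2.8061)

-0.18 -2.81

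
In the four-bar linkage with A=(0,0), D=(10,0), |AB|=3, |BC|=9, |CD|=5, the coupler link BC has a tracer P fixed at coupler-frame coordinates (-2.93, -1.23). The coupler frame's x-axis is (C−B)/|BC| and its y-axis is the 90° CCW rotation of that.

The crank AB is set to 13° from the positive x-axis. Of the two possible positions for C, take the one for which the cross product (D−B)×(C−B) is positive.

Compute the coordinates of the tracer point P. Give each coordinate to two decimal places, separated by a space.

A=(0,0), D=(10.00,0)
B = A + 3.00·(cos13°, sin13°) = (2.9231, 0.6749)
|BD| = 7.1090
circle(B,9.00) ∩ circle(D,5.00): a=7.4932, h=4.9852
  candidates: C₊=(10.8557,4.9262) cross=35.440; C₋=(9.9092,-4.9992) cross=-35.440
  mode + wants cross > 0 → take C=(10.8557,4.9262) (cross=35.440)
ex = (C−B)/|BC| = (0.8814,0.4724); ey = (-0.4724,0.8814)
P = B + -2.93·ex + -1.23·ey = (0.9216,-1.7933)

0.92 -1.79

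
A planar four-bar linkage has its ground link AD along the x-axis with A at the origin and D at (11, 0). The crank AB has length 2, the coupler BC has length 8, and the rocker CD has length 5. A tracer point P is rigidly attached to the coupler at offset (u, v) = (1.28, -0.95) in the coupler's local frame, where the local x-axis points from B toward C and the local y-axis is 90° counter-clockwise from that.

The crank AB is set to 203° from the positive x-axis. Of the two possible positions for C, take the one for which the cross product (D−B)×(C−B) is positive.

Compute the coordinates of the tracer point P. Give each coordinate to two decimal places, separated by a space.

A=(0,0), D=(11.00,0)
B = A + 2.00·(cos203°, sin203°) = (-1.8410, -0.7815)
|BD| = 12.8648
circle(B,8.00) ∩ circle(D,5.00): a=7.9482, h=0.9093
  candidates: C₊=(6.0372,0.6090) cross=11.698; C₋=(6.1477,-1.2063) cross=-11.698
  mode + wants cross > 0 → take C=(6.0372,0.6090) (cross=11.698)
ex = (C−B)/|BC| = (0.9848,0.1738); ey = (-0.1738,0.9848)
P = B + 1.28·ex + -0.95·ey = (-0.4154,-1.4945)

-0.42 -1.49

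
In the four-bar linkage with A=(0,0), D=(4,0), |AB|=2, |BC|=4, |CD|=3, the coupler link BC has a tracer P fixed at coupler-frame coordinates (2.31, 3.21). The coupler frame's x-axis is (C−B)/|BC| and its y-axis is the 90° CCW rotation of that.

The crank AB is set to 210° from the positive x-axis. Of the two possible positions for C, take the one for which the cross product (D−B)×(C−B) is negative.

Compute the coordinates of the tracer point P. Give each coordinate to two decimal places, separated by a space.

A=(0,0), D=(4.00,0)
B = A + 2.00·(cos210°, sin210°) = (-1.7321, -1.0000)
|BD| = 5.8186
circle(B,4.00) ∩ circle(D,3.00): a=3.5108, h=1.9168
  candidates: C₊=(1.3971,1.4916) cross=11.153; C₋=(2.0560,-2.2849) cross=-11.153
  mode - wants cross < 0 → take C=(2.0560,-2.2849) (cross=-11.153)
ex = (C−B)/|BC| = (0.9470,-0.3212); ey = (0.3212,0.9470)
P = B + 2.31·ex + 3.21·ey = (1.4867,1.2979)

1.49 1.30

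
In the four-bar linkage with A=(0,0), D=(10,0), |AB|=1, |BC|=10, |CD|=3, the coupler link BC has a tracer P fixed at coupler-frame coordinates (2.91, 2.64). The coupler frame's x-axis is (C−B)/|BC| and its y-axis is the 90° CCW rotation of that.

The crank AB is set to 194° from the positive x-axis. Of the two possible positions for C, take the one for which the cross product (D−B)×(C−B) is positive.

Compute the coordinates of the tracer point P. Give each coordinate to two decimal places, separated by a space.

1.05 3.13

A=(0,0), D=(10.00,0)
B = A + 1.00·(cos194°, sin194°) = (-0.9703, -0.2419)
|BD| = 10.9730
circle(B,10.00) ∩ circle(D,3.00): a=9.6330, h=2.6841
  candidates: C₊=(8.6012,2.6539) cross=29.453; C₋=(8.7196,-2.7130) cross=-29.453
  mode + wants cross > 0 → take C=(8.6012,2.6539) (cross=29.453)
ex = (C−B)/|BC| = (0.9572,0.2896); ey = (-0.2896,0.9572)
P = B + 2.91·ex + 2.64·ey = (1.0505,3.1277)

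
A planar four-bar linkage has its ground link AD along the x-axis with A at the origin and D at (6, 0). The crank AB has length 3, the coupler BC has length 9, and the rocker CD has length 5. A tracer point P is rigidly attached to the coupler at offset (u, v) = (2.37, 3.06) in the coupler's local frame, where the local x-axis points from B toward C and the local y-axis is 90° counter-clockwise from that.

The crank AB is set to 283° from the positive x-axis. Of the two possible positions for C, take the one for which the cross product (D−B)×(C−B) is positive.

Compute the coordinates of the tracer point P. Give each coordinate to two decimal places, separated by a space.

-0.83 0.64

A=(0,0), D=(6.00,0)
B = A + 3.00·(cos283°, sin283°) = (0.6749, -2.9231)
|BD| = 6.0747
circle(B,9.00) ∩ circle(D,5.00): a=7.6466, h=4.7465
  candidates: C₊=(5.0940,4.9172) cross=28.833; C₋=(9.6620,-3.4044) cross=-28.833
  mode + wants cross > 0 → take C=(5.0940,4.9172) (cross=28.833)
ex = (C−B)/|BC| = (0.4910,0.8711); ey = (-0.8711,0.4910)
P = B + 2.37·ex + 3.06·ey = (-0.8272,0.6440)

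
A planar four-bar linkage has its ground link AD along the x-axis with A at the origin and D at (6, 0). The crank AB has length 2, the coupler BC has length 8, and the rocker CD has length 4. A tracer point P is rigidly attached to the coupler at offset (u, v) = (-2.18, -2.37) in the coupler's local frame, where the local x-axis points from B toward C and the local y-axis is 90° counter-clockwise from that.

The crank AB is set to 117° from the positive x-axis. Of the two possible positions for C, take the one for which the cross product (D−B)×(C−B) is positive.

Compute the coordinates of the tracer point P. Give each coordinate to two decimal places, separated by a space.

-2.38 -1.08

A=(0,0), D=(6.00,0)
B = A + 2.00·(cos117°, sin117°) = (-0.9080, 1.7820)
|BD| = 7.1341
circle(B,8.00) ∩ circle(D,4.00): a=6.9312, h=3.9948
  candidates: C₊=(6.8013,3.9189) cross=28.500; C₋=(4.8056,-3.8175) cross=-28.500
  mode + wants cross > 0 → take C=(6.8013,3.9189) (cross=28.500)
ex = (C−B)/|BC| = (0.9637,0.2671); ey = (-0.2671,0.9637)
P = B + -2.18·ex + -2.37·ey = (-2.3757,-1.0842)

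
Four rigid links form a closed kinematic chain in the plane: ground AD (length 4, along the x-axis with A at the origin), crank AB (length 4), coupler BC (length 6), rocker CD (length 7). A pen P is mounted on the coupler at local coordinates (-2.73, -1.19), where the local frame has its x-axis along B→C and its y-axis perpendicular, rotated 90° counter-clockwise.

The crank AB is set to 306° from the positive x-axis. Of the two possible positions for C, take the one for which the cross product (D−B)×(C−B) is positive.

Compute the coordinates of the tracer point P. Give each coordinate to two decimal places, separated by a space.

5.32 -3.43

A=(0,0), D=(4.00,0)
B = A + 4.00·(cos306°, sin306°) = (2.3511, -3.2361)
|BD| = 3.6319
circle(B,6.00) ∩ circle(D,7.00): a=0.0263, h=5.9999
  candidates: C₊=(-2.9829,-0.4887) cross=21.791; C₋=(7.7091,-5.9366) cross=-21.791
  mode + wants cross > 0 → take C=(-2.9829,-0.4887) (cross=21.791)
ex = (C−B)/|BC| = (-0.8890,0.4579); ey = (-0.4579,-0.8890)
P = B + -2.73·ex + -1.19·ey = (5.3230,-3.4282)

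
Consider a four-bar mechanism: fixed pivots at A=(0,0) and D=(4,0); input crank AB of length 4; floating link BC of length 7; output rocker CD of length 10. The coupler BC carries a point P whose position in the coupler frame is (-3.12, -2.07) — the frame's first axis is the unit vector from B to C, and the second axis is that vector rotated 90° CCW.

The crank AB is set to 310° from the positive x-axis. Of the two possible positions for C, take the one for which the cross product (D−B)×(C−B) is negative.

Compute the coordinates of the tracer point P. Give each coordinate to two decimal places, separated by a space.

0.07 -0.27

A=(0,0), D=(4.00,0)
B = A + 4.00·(cos310°, sin310°) = (2.5712, -3.0642)
|BD| = 3.3809
circle(B,7.00) ∩ circle(D,10.00): a=-5.8518, h=3.8414
  candidates: C₊=(-3.3834,-6.7443) cross=12.988; C₋=(3.5796,-9.9912) cross=-12.988
  mode - wants cross < 0 → take C=(3.5796,-9.9912) (cross=-12.988)
ex = (C−B)/|BC| = (0.1441,-0.9896); ey = (0.9896,0.1441)
P = B + -3.12·ex + -2.07·ey = (0.0733,-0.2749)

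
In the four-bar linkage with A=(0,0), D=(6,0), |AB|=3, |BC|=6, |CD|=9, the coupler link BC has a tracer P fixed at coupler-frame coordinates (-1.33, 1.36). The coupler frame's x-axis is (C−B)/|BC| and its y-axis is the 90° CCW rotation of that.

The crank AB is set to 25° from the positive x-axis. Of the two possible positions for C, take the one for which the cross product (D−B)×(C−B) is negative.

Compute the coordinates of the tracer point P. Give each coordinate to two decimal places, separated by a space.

A=(0,0), D=(6.00,0)
B = A + 3.00·(cos25°, sin25°) = (2.7189, 1.2679)
|BD| = 3.5175
circle(B,6.00) ∩ circle(D,9.00): a=-4.6378, h=3.8067
  candidates: C₊=(-0.2351,6.4903) cross=13.390; C₋=(-2.9792,-0.6113) cross=-13.390
  mode - wants cross < 0 → take C=(-2.9792,-0.6113) (cross=-13.390)
ex = (C−B)/|BC| = (-0.9497,-0.3132); ey = (0.3132,-0.9497)
P = B + -1.33·ex + 1.36·ey = (4.4080,0.3928)

4.41 0.39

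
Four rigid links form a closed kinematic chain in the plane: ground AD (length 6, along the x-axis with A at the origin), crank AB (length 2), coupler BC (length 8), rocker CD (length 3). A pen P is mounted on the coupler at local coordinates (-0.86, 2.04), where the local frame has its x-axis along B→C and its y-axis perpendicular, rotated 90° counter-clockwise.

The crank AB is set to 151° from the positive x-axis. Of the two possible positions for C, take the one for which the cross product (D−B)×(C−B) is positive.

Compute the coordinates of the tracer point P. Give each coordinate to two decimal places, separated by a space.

A=(0,0), D=(6.00,0)
B = A + 2.00·(cos151°, sin151°) = (-1.7492, 0.9696)
|BD| = 7.8097
circle(B,8.00) ∩ circle(D,3.00): a=7.4261, h=2.9754
  candidates: C₊=(5.9888,3.0000) cross=23.237; C₋=(5.2500,-2.9047) cross=-23.237
  mode + wants cross > 0 → take C=(5.9888,3.0000) (cross=23.237)
ex = (C−B)/|BC| = (0.9673,0.2538); ey = (-0.2538,0.9673)
P = B + -0.86·ex + 2.04·ey = (-3.0988,2.7246)

-3.10 2.72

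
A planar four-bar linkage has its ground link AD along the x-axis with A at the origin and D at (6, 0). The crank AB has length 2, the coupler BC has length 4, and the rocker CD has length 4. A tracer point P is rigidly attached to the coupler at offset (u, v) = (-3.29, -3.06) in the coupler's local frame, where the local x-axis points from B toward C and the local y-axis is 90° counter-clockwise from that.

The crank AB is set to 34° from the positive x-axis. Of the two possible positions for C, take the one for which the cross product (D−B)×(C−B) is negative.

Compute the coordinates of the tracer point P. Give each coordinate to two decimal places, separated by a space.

A=(0,0), D=(6.00,0)
B = A + 2.00·(cos34°, sin34°) = (1.6581, 1.1184)
|BD| = 4.4836
circle(B,4.00) ∩ circle(D,4.00): a=2.2418, h=3.3127
  candidates: C₊=(4.6554,3.7672) cross=14.853; C₋=(3.0027,-2.6488) cross=-14.853
  mode - wants cross < 0 → take C=(3.0027,-2.6488) (cross=-14.853)
ex = (C−B)/|BC| = (0.3362,-0.9418); ey = (0.9418,0.3362)
P = B + -3.29·ex + -3.06·ey = (-2.3298,3.1883)

-2.33 3.19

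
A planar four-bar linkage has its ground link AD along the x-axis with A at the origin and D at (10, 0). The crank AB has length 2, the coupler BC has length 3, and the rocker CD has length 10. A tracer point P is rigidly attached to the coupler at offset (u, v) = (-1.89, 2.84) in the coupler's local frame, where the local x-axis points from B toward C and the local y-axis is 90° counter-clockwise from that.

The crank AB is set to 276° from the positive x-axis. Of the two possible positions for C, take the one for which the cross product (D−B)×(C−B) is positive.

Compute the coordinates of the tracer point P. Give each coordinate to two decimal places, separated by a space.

-2.53 -4.03

A=(0,0), D=(10.00,0)
B = A + 2.00·(cos276°, sin276°) = (0.2091, -1.9890)
|BD| = 9.9909
circle(B,3.00) ∩ circle(D,10.00): a=0.4413, h=2.9674
  candidates: C₊=(0.0508,1.0068) cross=29.647; C₋=(1.2323,-4.8091) cross=-29.647
  mode + wants cross > 0 → take C=(0.0508,1.0068) (cross=29.647)
ex = (C−B)/|BC| = (-0.0527,0.9986); ey = (-0.9986,-0.0527)
P = B + -1.89·ex + 2.84·ey = (-2.5273,-4.0262)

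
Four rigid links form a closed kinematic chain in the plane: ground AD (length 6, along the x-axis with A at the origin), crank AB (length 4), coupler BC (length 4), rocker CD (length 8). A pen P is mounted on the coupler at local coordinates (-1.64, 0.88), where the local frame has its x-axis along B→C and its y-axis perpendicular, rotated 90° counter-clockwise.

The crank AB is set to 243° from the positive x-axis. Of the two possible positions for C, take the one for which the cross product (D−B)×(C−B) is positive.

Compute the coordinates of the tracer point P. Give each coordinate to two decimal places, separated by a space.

A=(0,0), D=(6.00,0)
B = A + 4.00·(cos243°, sin243°) = (-1.8160, -3.5640)
|BD| = 8.5902
circle(B,4.00) ∩ circle(D,8.00): a=1.5012, h=3.7076
  candidates: C₊=(-1.9883,0.4323) cross=31.849; C₋=(1.0882,-6.3146) cross=-31.849
  mode + wants cross > 0 → take C=(-1.9883,0.4323) (cross=31.849)
ex = (C−B)/|BC| = (-0.0431,0.9991); ey = (-0.9991,-0.0431)
P = B + -1.64·ex + 0.88·ey = (-2.6245,-5.2404)

-2.62 -5.24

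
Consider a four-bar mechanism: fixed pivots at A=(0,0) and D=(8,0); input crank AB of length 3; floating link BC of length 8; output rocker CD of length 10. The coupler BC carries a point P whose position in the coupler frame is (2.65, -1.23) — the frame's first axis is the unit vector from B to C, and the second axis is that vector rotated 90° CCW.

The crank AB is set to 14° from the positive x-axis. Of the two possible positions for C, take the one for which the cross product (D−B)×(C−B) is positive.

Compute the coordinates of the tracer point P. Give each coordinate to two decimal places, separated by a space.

A=(0,0), D=(8.00,0)
B = A + 3.00·(cos14°, sin14°) = (2.9109, 0.7258)
|BD| = 5.1406
circle(B,8.00) ∩ circle(D,10.00): a=-0.9312, h=7.9456
  candidates: C₊=(3.1108,8.7233) cross=40.845; C₋=(0.8672,-7.0088) cross=-40.845
  mode + wants cross > 0 → take C=(3.1108,8.7233) (cross=40.845)
ex = (C−B)/|BC| = (0.0250,0.9997); ey = (-0.9997,0.0250)
P = B + 2.65·ex + -1.23·ey = (4.2067,3.3442)

4.21 3.34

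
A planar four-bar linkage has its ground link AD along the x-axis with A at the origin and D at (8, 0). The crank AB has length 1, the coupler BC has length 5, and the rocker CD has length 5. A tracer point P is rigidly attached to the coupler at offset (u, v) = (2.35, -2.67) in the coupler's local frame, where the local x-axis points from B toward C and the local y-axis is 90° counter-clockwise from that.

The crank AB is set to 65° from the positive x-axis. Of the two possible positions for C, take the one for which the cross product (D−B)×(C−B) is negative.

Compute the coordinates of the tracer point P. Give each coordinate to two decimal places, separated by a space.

0.07 -2.63

A=(0,0), D=(8.00,0)
B = A + 1.00·(cos65°, sin65°) = (0.4226, 0.9063)
|BD| = 7.6314
circle(B,5.00) ∩ circle(D,5.00): a=3.8157, h=3.2312
  candidates: C₊=(4.5950,3.6615) cross=24.658; C₋=(3.8276,-2.7552) cross=-24.658
  mode - wants cross < 0 → take C=(3.8276,-2.7552) (cross=-24.658)
ex = (C−B)/|BC| = (0.6810,-0.7323); ey = (0.7323,0.6810)
P = B + 2.35·ex + -2.67·ey = (0.0677,-2.6328)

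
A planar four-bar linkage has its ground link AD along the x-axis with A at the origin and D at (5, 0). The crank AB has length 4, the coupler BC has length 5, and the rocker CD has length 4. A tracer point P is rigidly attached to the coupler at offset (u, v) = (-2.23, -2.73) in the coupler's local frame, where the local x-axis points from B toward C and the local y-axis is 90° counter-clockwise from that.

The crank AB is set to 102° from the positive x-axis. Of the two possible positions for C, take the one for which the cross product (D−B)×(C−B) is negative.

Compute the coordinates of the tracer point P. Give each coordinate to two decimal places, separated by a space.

A=(0,0), D=(5.00,0)
B = A + 4.00·(cos102°, sin102°) = (-0.8316, 3.9126)
|BD| = 7.0226
circle(B,5.00) ∩ circle(D,4.00): a=4.1521, h=2.7857
  candidates: C₊=(4.1684,3.9126) cross=19.563; C₋=(1.0642,-0.7140) cross=-19.563
  mode - wants cross < 0 → take C=(1.0642,-0.7140) (cross=-19.563)
ex = (C−B)/|BC| = (0.3792,-0.9253); ey = (0.9253,0.3792)
P = B + -2.23·ex + -2.73·ey = (-4.2033,4.9409)

-4.20 4.94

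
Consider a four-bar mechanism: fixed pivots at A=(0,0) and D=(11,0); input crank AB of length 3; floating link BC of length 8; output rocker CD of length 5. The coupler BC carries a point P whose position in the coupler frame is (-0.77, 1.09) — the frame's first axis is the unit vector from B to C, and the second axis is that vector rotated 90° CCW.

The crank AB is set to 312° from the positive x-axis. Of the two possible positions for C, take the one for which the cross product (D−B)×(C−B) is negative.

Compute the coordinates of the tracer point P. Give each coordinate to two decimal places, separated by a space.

1.63 -0.95

A=(0,0), D=(11.00,0)
B = A + 3.00·(cos312°, sin312°) = (2.0074, -2.2294)
|BD| = 9.2648
circle(B,8.00) ∩ circle(D,5.00): a=6.7372, h=4.3140
  candidates: C₊=(7.5085,3.5790) cross=39.969; C₋=(9.5847,-4.7955) cross=-39.969
  mode - wants cross < 0 → take C=(9.5847,-4.7955) (cross=-39.969)
ex = (C−B)/|BC| = (0.9472,-0.3208); ey = (0.3208,0.9472)
P = B + -0.77·ex + 1.09·ey = (1.6277,-0.9500)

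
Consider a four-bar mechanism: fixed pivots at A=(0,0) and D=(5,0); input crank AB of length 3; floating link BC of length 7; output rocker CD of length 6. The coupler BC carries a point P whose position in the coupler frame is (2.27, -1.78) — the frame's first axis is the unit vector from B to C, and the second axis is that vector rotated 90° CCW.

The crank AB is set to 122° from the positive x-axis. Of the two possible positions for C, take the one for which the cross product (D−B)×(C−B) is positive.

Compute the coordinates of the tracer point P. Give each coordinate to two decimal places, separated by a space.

A=(0,0), D=(5.00,0)
B = A + 3.00·(cos122°, sin122°) = (-1.5898, 2.5441)
|BD| = 7.0638
circle(B,7.00) ∩ circle(D,6.00): a=4.4521, h=5.4017
  candidates: C₊=(4.5091,5.9799) cross=38.157; C₋=(0.6180,-4.0986) cross=-38.157
  mode + wants cross > 0 → take C=(4.5091,5.9799) (cross=38.157)
ex = (C−B)/|BC| = (0.8713,0.4908); ey = (-0.4908,0.8713)
P = B + 2.27·ex + -1.78·ey = (1.2617,2.1075)

1.26 2.11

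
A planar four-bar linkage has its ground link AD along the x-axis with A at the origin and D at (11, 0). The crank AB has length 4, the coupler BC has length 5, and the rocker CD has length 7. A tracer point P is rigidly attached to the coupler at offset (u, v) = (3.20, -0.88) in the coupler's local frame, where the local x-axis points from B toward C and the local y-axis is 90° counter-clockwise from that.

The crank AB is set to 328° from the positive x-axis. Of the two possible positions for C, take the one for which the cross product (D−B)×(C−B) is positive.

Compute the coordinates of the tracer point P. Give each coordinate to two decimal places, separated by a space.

A=(0,0), D=(11.00,0)
B = A + 4.00·(cos328°, sin328°) = (3.3922, -2.1197)
|BD| = 7.8976
circle(B,5.00) ∩ circle(D,7.00): a=2.4293, h=4.3702
  candidates: C₊=(4.5595,2.7422) cross=34.514; C₋=(6.9053,-5.6775) cross=-34.514
  mode + wants cross > 0 → take C=(4.5595,2.7422) (cross=34.514)
ex = (C−B)/|BC| = (0.2335,0.9724); ey = (-0.9724,0.2335)
P = B + 3.20·ex + -0.88·ey = (4.9949,0.7865)

4.99 0.79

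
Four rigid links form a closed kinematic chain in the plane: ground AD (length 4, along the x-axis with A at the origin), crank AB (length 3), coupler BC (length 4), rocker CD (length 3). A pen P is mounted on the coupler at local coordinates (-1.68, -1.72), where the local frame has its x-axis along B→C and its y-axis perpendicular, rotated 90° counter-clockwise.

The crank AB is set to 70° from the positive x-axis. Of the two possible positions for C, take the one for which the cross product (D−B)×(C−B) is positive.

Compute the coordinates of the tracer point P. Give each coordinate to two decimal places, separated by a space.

-0.65 1.10

A=(0,0), D=(4.00,0)
B = A + 3.00·(cos70°, sin70°) = (1.0261, 2.8191)
|BD| = 4.0977
circle(B,4.00) ∩ circle(D,3.00): a=2.9030, h=2.7518
  candidates: C₊=(5.0261,2.8191) cross=11.276; C₋=(1.2398,-1.1752) cross=-11.276
  mode + wants cross > 0 → take C=(5.0261,2.8191) (cross=11.276)
ex = (C−B)/|BC| = (1.0000,0.0000); ey = (-0.0000,1.0000)
P = B + -1.68·ex + -1.72·ey = (-0.6539,1.0991)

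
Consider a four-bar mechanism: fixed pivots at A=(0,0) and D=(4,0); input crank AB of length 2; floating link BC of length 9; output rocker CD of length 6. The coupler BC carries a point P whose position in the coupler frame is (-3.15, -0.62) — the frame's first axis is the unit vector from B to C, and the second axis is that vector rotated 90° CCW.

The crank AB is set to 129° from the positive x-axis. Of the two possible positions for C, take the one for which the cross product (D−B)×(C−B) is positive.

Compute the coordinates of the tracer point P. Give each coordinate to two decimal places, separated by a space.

A=(0,0), D=(4.00,0)
B = A + 2.00·(cos129°, sin129°) = (-1.2586, 1.5543)
|BD| = 5.4835
circle(B,9.00) ∩ circle(D,6.00): a=6.8450, h=5.8435
  candidates: C₊=(6.9619,5.2180) cross=32.043; C₋=(3.6493,-5.9897) cross=-32.043
  mode + wants cross > 0 → take C=(6.9619,5.2180) (cross=32.043)
ex = (C−B)/|BC| = (0.9134,0.4071); ey = (-0.4071,0.9134)
P = B + -3.15·ex + -0.62·ey = (-3.8835,-0.2943)

-3.88 -0.29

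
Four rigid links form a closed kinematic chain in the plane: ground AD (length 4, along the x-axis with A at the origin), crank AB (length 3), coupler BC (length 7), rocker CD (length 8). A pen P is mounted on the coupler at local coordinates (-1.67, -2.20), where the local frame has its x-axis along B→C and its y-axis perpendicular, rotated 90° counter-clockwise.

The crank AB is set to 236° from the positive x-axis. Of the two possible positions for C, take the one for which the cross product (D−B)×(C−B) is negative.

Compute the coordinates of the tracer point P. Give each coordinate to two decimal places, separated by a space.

A=(0,0), D=(4.00,0)
B = A + 3.00·(cos236°, sin236°) = (-1.6776, -2.4871)
|BD| = 6.1984
circle(B,7.00) ∩ circle(D,8.00): a=1.8892, h=6.7402
  candidates: C₊=(-2.6516,4.4448) cross=41.779; C₋=(2.7574,-7.9029) cross=-41.779
  mode - wants cross < 0 → take C=(2.7574,-7.9029) (cross=-41.779)
ex = (C−B)/|BC| = (0.6336,-0.7737); ey = (0.7737,0.6336)
P = B + -1.67·ex + -2.20·ey = (-4.4377,-2.5889)

-4.44 -2.59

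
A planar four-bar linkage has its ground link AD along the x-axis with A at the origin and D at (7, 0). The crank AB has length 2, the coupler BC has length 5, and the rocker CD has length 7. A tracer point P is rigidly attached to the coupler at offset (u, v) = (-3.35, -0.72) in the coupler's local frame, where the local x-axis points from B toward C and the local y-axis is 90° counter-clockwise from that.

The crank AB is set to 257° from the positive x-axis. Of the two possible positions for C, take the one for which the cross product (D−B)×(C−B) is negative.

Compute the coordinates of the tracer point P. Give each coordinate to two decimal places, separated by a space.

A=(0,0), D=(7.00,0)
B = A + 2.00·(cos257°, sin257°) = (-0.4499, -1.9487)
|BD| = 7.7006
circle(B,5.00) ∩ circle(D,7.00): a=2.2920, h=4.4438
  candidates: C₊=(0.6429,2.9304) cross=34.219; C₋=(2.8920,-5.6678) cross=-34.219
  mode - wants cross < 0 → take C=(2.8920,-5.6678) (cross=-34.219)
ex = (C−B)/|BC| = (0.6684,-0.7438); ey = (0.7438,0.6684)
P = B + -3.35·ex + -0.72·ey = (-3.2245,0.0618)

-3.22 0.06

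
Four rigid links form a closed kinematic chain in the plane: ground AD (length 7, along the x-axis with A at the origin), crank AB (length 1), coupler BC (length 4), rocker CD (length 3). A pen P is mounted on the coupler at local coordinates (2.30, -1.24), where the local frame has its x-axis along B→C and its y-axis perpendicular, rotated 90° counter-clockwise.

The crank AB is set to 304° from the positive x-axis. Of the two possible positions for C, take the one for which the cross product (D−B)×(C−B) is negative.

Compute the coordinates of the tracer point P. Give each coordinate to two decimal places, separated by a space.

2.57 -2.50

A=(0,0), D=(7.00,0)
B = A + 1.00·(cos304°, sin304°) = (0.5592, -0.8290)
|BD| = 6.4939
circle(B,4.00) ∩ circle(D,3.00): a=3.7859, h=1.2910
  candidates: C₊=(4.1493,0.9347) cross=8.384; C₋=(4.4790,-1.6262) cross=-8.384
  mode - wants cross < 0 → take C=(4.4790,-1.6262) (cross=-8.384)
ex = (C−B)/|BC| = (0.9799,-0.1993); ey = (0.1993,0.9799)
P = B + 2.30·ex + -1.24·ey = (2.5660,-2.5025)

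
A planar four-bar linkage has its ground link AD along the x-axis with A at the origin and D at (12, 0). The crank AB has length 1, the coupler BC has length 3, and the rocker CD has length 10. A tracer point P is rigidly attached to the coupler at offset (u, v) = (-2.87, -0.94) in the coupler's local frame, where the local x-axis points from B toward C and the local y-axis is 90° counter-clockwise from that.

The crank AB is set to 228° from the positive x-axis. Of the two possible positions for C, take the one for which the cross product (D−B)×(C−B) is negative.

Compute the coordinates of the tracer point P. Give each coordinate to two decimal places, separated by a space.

A=(0,0), D=(12.00,0)
B = A + 1.00·(cos228°, sin228°) = (-0.6691, -0.7431)
|BD| = 12.6909
circle(B,3.00) ∩ circle(D,10.00): a=2.7602, h=1.1753
  candidates: C₊=(2.0175,0.5917) cross=14.915; C₋=(2.1552,-1.7548) cross=-14.915
  mode - wants cross < 0 → take C=(2.1552,-1.7548) (cross=-14.915)
ex = (C−B)/|BC| = (0.9414,-0.3372); ey = (0.3372,0.9414)
P = B + -2.87·ex + -0.94·ey = (-3.6880,-0.6603)

-3.69 -0.66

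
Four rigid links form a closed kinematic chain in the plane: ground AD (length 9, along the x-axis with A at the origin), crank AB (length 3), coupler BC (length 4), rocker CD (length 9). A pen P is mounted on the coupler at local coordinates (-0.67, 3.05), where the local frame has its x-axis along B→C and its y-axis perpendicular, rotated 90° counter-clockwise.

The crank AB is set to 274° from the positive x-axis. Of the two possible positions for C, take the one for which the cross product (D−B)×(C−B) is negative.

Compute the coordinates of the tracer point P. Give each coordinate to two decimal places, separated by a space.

2.31 -0.68

A=(0,0), D=(9.00,0)
B = A + 3.00·(cos274°, sin274°) = (0.2093, -2.9927)
|BD| = 9.2862
circle(B,4.00) ∩ circle(D,9.00): a=1.1433, h=3.8331
  candidates: C₊=(0.0562,1.0044) cross=35.595; C₋=(2.5269,-6.2529) cross=-35.595
  mode - wants cross < 0 → take C=(2.5269,-6.2529) (cross=-35.595)
ex = (C−B)/|BC| = (0.5794,-0.8150); ey = (0.8150,0.5794)
P = B + -0.67·ex + 3.05·ey = (2.3070,-0.6795)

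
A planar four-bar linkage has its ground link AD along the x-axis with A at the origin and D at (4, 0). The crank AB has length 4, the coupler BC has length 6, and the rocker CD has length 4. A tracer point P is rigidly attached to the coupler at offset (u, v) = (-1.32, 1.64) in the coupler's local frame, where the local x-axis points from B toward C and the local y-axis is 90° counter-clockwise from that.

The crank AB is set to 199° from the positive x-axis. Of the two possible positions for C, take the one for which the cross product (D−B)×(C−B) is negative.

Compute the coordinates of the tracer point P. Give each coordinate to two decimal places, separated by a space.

A=(0,0), D=(4.00,0)
B = A + 4.00·(cos199°, sin199°) = (-3.7821, -1.3023)
|BD| = 7.8903
circle(B,6.00) ∩ circle(D,4.00): a=5.2125, h=2.9715
  candidates: C₊=(0.8685,2.4888) cross=23.446; C₋=(1.8494,-3.3727) cross=-23.446
  mode - wants cross < 0 → take C=(1.8494,-3.3727) (cross=-23.446)
ex = (C−B)/|BC| = (0.9386,-0.3451); ey = (0.3451,0.9386)
P = B + -1.32·ex + 1.64·ey = (-4.4551,0.6925)

-4.46 0.69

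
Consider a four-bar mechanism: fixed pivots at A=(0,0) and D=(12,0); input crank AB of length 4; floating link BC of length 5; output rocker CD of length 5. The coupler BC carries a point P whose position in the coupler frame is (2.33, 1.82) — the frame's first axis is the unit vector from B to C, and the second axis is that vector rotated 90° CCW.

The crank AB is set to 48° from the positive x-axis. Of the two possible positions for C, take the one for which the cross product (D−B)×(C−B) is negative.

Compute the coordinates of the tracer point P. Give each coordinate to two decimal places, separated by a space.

A=(0,0), D=(12.00,0)
B = A + 4.00·(cos48°, sin48°) = (2.6765, 2.9726)
|BD| = 9.7859
circle(B,5.00) ∩ circle(D,5.00): a=4.8929, h=1.0291
  candidates: C₊=(7.6509,2.4668) cross=10.071; C₋=(7.0256,0.5058) cross=-10.071
  mode - wants cross < 0 → take C=(7.0256,0.5058) (cross=-10.071)
ex = (C−B)/|BC| = (0.8698,-0.4934); ey = (0.4934,0.8698)
P = B + 2.33·ex + 1.82·ey = (5.6011,3.4061)

5.60 3.41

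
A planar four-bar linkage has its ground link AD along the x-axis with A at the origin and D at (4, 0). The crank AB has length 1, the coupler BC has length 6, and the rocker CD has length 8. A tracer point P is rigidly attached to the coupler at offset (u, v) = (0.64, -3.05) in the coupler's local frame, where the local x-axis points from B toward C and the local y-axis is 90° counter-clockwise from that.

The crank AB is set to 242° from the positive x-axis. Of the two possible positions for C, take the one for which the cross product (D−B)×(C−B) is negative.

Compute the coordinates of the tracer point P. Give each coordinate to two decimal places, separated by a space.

A=(0,0), D=(4.00,0)
B = A + 1.00·(cos242°, sin242°) = (-0.4695, -0.8829)
|BD| = 4.5559
circle(B,6.00) ∩ circle(D,8.00): a=-0.7950, h=5.9471
  candidates: C₊=(-2.4020,4.7973) cross=27.094; C₋=(-0.0969,-6.8714) cross=-27.094
  mode - wants cross < 0 → take C=(-0.0969,-6.8714) (cross=-27.094)
ex = (C−B)/|BC| = (0.0621,-0.9981); ey = (0.9981,0.0621)
P = B + 0.64·ex + -3.05·ey = (-3.4738,-1.7111)

-3.47 -1.71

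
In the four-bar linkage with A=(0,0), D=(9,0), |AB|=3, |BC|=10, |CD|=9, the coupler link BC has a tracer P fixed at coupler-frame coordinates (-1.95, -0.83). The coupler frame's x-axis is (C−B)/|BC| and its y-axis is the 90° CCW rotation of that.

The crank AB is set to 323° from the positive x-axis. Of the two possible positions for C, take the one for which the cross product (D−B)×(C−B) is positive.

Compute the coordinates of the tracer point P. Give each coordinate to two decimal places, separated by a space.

A=(0,0), D=(9.00,0)
B = A + 3.00·(cos323°, sin323°) = (2.3959, -1.8054)
|BD| = 6.8464
circle(B,10.00) ∩ circle(D,9.00): a=4.8108, h=8.7668
  candidates: C₊=(4.7246,7.9196) cross=60.021; C₋=(9.3483,-8.9933) cross=-60.021
  mode + wants cross > 0 → take C=(4.7246,7.9196) (cross=60.021)
ex = (C−B)/|BC| = (0.2329,0.9725); ey = (-0.9725,0.2329)
P = B + -1.95·ex + -0.83·ey = (2.7490,-3.8951)

2.75 -3.90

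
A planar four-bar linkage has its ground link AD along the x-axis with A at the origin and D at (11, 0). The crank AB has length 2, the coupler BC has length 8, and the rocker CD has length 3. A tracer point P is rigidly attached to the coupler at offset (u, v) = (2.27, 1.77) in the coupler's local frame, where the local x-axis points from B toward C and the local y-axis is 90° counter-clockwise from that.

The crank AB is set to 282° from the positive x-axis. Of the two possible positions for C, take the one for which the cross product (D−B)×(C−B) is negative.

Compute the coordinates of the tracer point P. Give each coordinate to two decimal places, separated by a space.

2.58 -0.06

A=(0,0), D=(11.00,0)
B = A + 2.00·(cos282°, sin282°) = (0.4158, -1.9563)
|BD| = 10.7635
circle(B,8.00) ∩ circle(D,3.00): a=7.9367, h=1.0046
  candidates: C₊=(8.0377,0.4741) cross=10.813; C₋=(8.4029,-1.5017) cross=-10.813
  mode - wants cross < 0 → take C=(8.4029,-1.5017) (cross=-10.813)
ex = (C−B)/|BC| = (0.9984,0.0568); ey = (-0.0568,0.9984)
P = B + 2.27·ex + 1.77·ey = (2.5816,-0.0602)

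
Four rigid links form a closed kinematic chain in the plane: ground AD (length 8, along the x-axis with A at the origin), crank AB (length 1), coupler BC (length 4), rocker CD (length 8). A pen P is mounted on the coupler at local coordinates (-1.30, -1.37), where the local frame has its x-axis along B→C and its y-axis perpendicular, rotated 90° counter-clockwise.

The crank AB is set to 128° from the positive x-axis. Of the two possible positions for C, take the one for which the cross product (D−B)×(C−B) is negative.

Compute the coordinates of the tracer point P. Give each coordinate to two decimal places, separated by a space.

-2.31 1.61

A=(0,0), D=(8.00,0)
B = A + 1.00·(cos128°, sin128°) = (-0.6157, 0.7880)
|BD| = 8.6516
circle(B,4.00) ∩ circle(D,8.00): a=1.5518, h=3.6867
  candidates: C₊=(1.2655,4.3181) cross=31.896; C₋=(0.5939,-3.0247) cross=-31.896
  mode - wants cross < 0 → take C=(0.5939,-3.0247) (cross=-31.896)
ex = (C−B)/|BC| = (0.3024,-0.9532); ey = (0.9532,0.3024)
P = B + -1.30·ex + -1.37·ey = (-2.3146,1.6129)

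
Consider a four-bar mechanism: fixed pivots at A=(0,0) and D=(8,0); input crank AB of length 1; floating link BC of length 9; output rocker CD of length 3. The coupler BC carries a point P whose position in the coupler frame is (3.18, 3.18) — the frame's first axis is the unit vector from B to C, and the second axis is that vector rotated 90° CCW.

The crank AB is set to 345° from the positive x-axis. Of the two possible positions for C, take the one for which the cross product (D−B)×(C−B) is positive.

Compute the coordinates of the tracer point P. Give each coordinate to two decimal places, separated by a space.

A=(0,0), D=(8.00,0)
B = A + 1.00·(cos345°, sin345°) = (0.9659, -0.2588)
|BD| = 7.0388
circle(B,9.00) ∩ circle(D,3.00): a=8.6339, h=2.5408
  candidates: C₊=(9.5006,2.5978) cross=17.884; C₋=(9.6874,-2.4805) cross=-17.884
  mode + wants cross > 0 → take C=(9.5006,2.5978) (cross=17.884)
ex = (C−B)/|BC| = (0.9483,0.3174); ey = (-0.3174,0.9483)
P = B + 3.18·ex + 3.18·ey = (2.9722,3.7661)

2.97 3.77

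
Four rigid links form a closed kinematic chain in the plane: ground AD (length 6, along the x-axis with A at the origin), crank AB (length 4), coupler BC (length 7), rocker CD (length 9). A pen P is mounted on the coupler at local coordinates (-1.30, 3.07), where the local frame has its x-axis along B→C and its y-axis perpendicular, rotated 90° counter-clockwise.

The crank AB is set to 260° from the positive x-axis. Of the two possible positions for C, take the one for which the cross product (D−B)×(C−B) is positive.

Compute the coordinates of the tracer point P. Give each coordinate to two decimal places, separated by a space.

-3.31 -6.01

A=(0,0), D=(6.00,0)
B = A + 4.00·(cos260°, sin260°) = (-0.6946, -3.9392)
|BD| = 7.7676
circle(B,7.00) ∩ circle(D,9.00): a=1.8239, h=6.7582
  candidates: C₊=(-2.5499,2.8104) cross=52.495; C₋=(4.3047,-8.8389) cross=-52.495
  mode + wants cross > 0 → take C=(-2.5499,2.8104) (cross=52.495)
ex = (C−B)/|BC| = (-0.2651,0.9642); ey = (-0.9642,-0.2651)
P = B + -1.30·ex + 3.07·ey = (-3.3102,-6.0064)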